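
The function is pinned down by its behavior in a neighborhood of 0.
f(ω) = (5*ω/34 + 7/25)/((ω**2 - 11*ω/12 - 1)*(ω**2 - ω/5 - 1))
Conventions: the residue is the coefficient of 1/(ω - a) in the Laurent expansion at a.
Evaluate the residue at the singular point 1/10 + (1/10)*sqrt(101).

The residue is -42/215 - (3036/369155)*sqrt(101).

The factor ω**2 - ω/5 - 1 splits as (ω - a)(ω - a') with a = 1/10 + (1/10)*sqrt(101), a' = 1/10 - (1/10)*sqrt(101). At the order-1 pole a set g(ω) = (ω - a)*f(ω) = [(5*ω/34 + 7/25)/(ω**2 - 11*ω/12 - 1)] / (ω - a').
Simple pole: residue = g(a) at a = 1/10 + (1/10)*sqrt(101), which is -42/215 - (3036/369155)*sqrt(101).


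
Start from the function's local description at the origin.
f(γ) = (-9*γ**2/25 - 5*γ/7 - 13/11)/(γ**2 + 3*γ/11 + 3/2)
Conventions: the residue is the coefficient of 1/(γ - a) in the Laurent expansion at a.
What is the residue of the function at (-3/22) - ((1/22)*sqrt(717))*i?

The factor γ**2 + 3*γ/11 + 3/2 splits as (γ - a)(γ - a') with a = (-3/22) - ((1/22)*sqrt(717))*i, a' = (-3/22) + ((1/22)*sqrt(717))*i. At the order-1 pole a set g(γ) = (γ - a)*f(γ) = [-9*γ**2/25 - 5*γ/7 - 13/11] / (γ - a').
Simple pole: residue = g(a) at a = (-3/22) - ((1/22)*sqrt(717))*i, which is (-593/1925) - ((23623/2760450)*sqrt(717))*i.

The residue is (-593/1925) - ((23623/2760450)*sqrt(717))*i.


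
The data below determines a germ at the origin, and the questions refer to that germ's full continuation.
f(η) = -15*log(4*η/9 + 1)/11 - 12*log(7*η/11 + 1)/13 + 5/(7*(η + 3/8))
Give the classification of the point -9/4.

The term (-15/11)*log(1 - η/(-9/4)) has argument 1 - -9/4/(-9/4) = 0 at -9/4: a logarithmic (infinitely-sheeted) branch point; the remaining terms are analytic or single-valued there.

The point is a logarithmic branch point.


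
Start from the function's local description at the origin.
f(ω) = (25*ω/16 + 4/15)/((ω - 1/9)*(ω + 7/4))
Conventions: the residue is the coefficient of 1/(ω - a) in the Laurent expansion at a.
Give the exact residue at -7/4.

The residue is 7107/5360.

At the order-1 pole -7/4 set g(ω) = (ω - (-7/4))*f(ω) = (25*ω/16 + 4/15)/(ω - 1/9).
Simple pole: residue = g(a) at a = -7/4, which is 7107/5360.


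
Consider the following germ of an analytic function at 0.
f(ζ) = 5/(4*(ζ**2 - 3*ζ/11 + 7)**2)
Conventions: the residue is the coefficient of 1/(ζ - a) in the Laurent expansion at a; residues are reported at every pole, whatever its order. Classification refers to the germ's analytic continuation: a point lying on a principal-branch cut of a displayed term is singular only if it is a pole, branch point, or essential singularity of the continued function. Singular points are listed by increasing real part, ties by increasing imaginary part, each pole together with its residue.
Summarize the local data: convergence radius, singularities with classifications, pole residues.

Denominator factor (ζ**2 - 3*ζ/11 + 7)^2: discriminant -3379/121, complex-conjugate roots (3/22) + ((1/22)*sqrt(3379))*i and (3/22) - ((1/22)*sqrt(3379))*i; poles of order 2, moduli sqrt(7) and sqrt(7).
The radius of convergence is the smallest modulus among the singular points: sqrt(7).
The factor ζ**2 - 3*ζ/11 + 7 splits as (ζ - a)(ζ - a') with a = (3/22) - ((1/22)*sqrt(3379))*i, a' = (3/22) + ((1/22)*sqrt(3379))*i. At the order-2 pole a set g(ζ) = (ζ - a)^2*f(ζ) = [5/4] / (ζ - a')^2.
Order-2 pole: residue = g'(a); g'((3/22) - ((1/22)*sqrt(3379))*i) = ((6655/22835282)*sqrt(3379))*i, so the residue is ((6655/22835282)*sqrt(3379))*i.
The factor ζ**2 - 3*ζ/11 + 7 splits as (ζ - a)(ζ - a') with a = (3/22) + ((1/22)*sqrt(3379))*i, a' = (3/22) - ((1/22)*sqrt(3379))*i. At the order-2 pole a set g(ζ) = (ζ - a)^2*f(ζ) = [5/4] / (ζ - a')^2.
Order-2 pole: residue = g'(a); g'((3/22) + ((1/22)*sqrt(3379))*i) = -((6655/22835282)*sqrt(3379))*i, so the residue is -((6655/22835282)*sqrt(3379))*i.
List the singular points by increasing real part (a conjugate pair: the negative imaginary part first).

Radius of convergence at 0: sqrt(7).
At (3/22) - ((1/22)*sqrt(3379))*i: a pole of order 2; residue ((6655/22835282)*sqrt(3379))*i.
At (3/22) + ((1/22)*sqrt(3379))*i: a pole of order 2; residue -((6655/22835282)*sqrt(3379))*i.


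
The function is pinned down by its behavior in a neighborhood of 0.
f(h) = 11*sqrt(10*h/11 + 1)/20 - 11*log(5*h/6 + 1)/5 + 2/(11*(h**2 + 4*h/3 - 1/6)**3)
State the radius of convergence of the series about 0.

Denominator factor (h**2 + 4*h/3 - 1/6)^3: discriminant 22/9, real irrational roots -2/3 + (1/6)*sqrt(22) and -2/3 - (1/6)*sqrt(22); poles of order 3, moduli -2/3 + (1/6)*sqrt(22) and 2/3 + (1/6)*sqrt(22).
Branch term (-11/5)*log(1 - h/(-6/5)): its argument vanishes at h = -6/5, a logarithmic branch point, modulus 6/5.
Branch term (11/20)*sqrt(1 - h/(-11/10)): its argument vanishes at h = -11/10, a square-root branch point, modulus 11/10.
The radius of convergence is the smallest modulus among the singular points: -2/3 + (1/6)*sqrt(22).

The radius of convergence is -2/3 + (1/6)*sqrt(22).


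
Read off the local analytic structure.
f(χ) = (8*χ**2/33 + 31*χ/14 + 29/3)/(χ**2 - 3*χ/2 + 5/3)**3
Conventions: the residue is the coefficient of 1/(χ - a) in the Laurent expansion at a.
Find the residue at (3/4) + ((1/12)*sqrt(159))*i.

The factor χ**2 - 3*χ/2 + 5/3 splits as (χ - a)(χ - a') with a = (3/4) + ((1/12)*sqrt(159))*i, a' = (3/4) - ((1/12)*sqrt(159))*i. At the order-3 pole a set g(χ) = (χ - a)^3*f(χ) = [8*χ**2/33 + 31*χ/14 + 29/3] / (χ - a')^3.
Order-3 pole: residue = g''(a)/2; g''((3/4) + ((1/12)*sqrt(159))*i) = -((3074384/11463529)*sqrt(159))*i, so the residue is -((1537192/11463529)*sqrt(159))*i.

The residue is -((1537192/11463529)*sqrt(159))*i.


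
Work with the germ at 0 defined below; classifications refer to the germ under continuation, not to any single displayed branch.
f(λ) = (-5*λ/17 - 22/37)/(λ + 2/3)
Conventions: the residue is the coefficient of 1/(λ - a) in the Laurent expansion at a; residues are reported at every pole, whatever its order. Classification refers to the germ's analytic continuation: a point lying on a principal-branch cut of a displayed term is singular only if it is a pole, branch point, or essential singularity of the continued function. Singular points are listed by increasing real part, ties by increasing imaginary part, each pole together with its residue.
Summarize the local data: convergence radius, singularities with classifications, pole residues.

Denominator factor (λ + 2/3): pole of order 1 at -2/3, modulus 2/3.
The radius of convergence is the smallest modulus among the singular points: 2/3.
At the order-1 pole -2/3 set g(λ) = (λ - (-2/3))*f(λ) = -5*λ/17 - 22/37.
Simple pole: residue = g(a) at a = -2/3, which is -752/1887.

Radius of convergence at 0: 2/3.
At -2/3: a pole of order 1; residue -752/1887.


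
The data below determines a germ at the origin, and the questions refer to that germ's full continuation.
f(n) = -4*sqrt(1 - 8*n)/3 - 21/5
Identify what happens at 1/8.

The term (-4/3)*sqrt(1 - n/(1/8)) has argument 1 - 1/8/(1/8) = 0 at 1/8: a square-root (algebraic, two-sheeted) branch point; the remaining terms are analytic or single-valued there.

The point is an algebraic (square-root) branch point.


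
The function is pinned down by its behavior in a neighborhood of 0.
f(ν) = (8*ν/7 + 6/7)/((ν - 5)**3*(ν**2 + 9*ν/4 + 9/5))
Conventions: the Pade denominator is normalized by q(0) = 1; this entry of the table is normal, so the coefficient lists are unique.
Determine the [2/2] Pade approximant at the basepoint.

The Pade approximant has numerator coefficients [-2/525, -550852/205214625, 1367822/342024375]; denominator coefficients [1, 2219/104236, -296197/426420].

Taylor coefficients needed (expand at 0): a_0 = -2/525, a_1 = -41/15750, a_2 = 1331/945000, a_3 = -4169/2268000, a_4 = 692287/680400000.
Write the denominator as Q(ν) = 1 + q1*ν + q2*ν^2. Requiring Q*f - P = O(ν^5) with deg P <= 2 kills the coefficients of ν^3..ν^4 in Q*f:
  ν^3: a_3 + q1*a_2 + q2*a_1 = 0, i.e. -4169/2268000 + (1331/945000)*q1 + (-41/15750)*q2 = 0.
  ν^4: a_4 + q1*a_3 + q2*a_2 = 0, i.e. 692287/680400000 + (-4169/2268000)*q1 + (1331/945000)*q2 = 0.
Solving this linear system: q1 = 2219/104236, q2 = -296197/426420.
The numerator is Q*f truncated at degree 2: P0 = a_0 = -2/525; P1 = a_1 + q1*a_0 = -550852/205214625; P2 = a_2 + q1*a_1 + q2*a_0 = 1367822/342024375.


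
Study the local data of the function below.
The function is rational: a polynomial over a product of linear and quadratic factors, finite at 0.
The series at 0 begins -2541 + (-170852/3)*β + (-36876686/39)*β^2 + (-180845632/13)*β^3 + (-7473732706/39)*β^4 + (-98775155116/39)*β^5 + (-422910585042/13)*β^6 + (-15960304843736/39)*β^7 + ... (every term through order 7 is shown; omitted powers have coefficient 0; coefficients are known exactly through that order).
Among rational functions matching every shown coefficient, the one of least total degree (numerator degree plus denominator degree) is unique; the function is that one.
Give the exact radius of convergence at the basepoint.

No rational of total degree below 4 reproduces all 8 coefficients; solving the [2/2] Pade equations on them gives f(β) = (-11*β**2/13 - 26*β/3 - 21)/(β - 1/11)**2, whose expansion matches every shown term.
Denominator factor (β - 1/11)^2: pole of order 2 at 1/11, modulus 1/11.
The radius of convergence is the smallest modulus among the singular points: 1/11.

The radius of convergence is 1/11.


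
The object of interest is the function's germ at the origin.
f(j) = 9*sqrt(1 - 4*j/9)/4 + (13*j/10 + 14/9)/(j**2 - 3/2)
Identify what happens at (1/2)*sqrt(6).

The point is a pole of order 1.

The denominator factor j**2 - 3/2 vanishes at (1/2)*sqrt(6) and appears to the power 1; the numerator there equals 14/9 + (13/20)*sqrt(6), nonzero, and no other factor vanishes.
The branch terms are analytic at this point.
Hence a pole whose order is the multiplicity, 1.


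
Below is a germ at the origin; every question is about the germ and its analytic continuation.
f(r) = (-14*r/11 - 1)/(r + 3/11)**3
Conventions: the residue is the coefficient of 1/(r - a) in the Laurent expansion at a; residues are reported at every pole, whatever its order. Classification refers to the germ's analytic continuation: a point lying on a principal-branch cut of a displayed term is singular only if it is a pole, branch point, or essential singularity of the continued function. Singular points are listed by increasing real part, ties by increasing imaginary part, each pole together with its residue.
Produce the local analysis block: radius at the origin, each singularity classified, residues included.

Denominator factor (r + 3/11)^3: pole of order 3 at -3/11, modulus 3/11.
The radius of convergence is the smallest modulus among the singular points: 3/11.
At the order-3 pole -3/11 set g(r) = (r - (-3/11))^3*f(r) = -14*r/11 - 1.
Order-3 pole: residue = g''(a)/2; g''(-3/11) = 0, so the residue is 0.

Radius of convergence at 0: 3/11.
At -3/11: a pole of order 3; residue 0.


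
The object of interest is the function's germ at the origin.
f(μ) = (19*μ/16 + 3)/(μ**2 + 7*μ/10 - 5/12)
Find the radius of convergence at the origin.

The radius of convergence is -7/20 + (1/60)*sqrt(1941).

Denominator factor (μ**2 + 7*μ/10 - 5/12): discriminant 647/300, real irrational roots -7/20 + (1/60)*sqrt(1941) and -7/20 - (1/60)*sqrt(1941); poles of order 1, moduli -7/20 + (1/60)*sqrt(1941) and 7/20 + (1/60)*sqrt(1941).
The radius of convergence is the smallest modulus among the singular points: -7/20 + (1/60)*sqrt(1941).


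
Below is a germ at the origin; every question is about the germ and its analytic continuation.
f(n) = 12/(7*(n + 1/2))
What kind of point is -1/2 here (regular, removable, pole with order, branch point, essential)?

The point is a pole of order 1.

The denominator factor n + 1/2 vanishes at -1/2 and appears to the power 1; the numerator there equals 12/7, nonzero, and no other factor vanishes.
Hence a pole whose order is the multiplicity, 1.


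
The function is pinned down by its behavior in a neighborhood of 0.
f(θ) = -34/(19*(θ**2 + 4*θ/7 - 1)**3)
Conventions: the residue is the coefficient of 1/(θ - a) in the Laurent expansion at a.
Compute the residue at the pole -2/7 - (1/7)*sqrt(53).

The factor θ**2 + 4*θ/7 - 1 splits as (θ - a)(θ - a') with a = -2/7 - (1/7)*sqrt(53), a' = -2/7 + (1/7)*sqrt(53). At the order-3 pole a set g(θ) = (θ - a)^3*f(θ) = [-34/19] / (θ - a')^3.
Order-3 pole: residue = g''(a)/2; g''(-2/7 - (1/7)*sqrt(53)) = (857157/11314652)*sqrt(53), so the residue is (857157/22629304)*sqrt(53).

The residue is (857157/22629304)*sqrt(53).


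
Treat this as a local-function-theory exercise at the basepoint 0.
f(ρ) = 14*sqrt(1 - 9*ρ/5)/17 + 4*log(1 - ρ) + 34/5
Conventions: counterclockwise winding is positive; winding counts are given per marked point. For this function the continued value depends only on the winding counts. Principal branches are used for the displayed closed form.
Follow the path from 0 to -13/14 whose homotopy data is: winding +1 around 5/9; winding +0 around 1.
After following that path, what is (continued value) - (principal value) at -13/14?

Continued minus principal equals -(2/85)*sqrt(13090).

The rational part is single-valued and drops out of the difference; each branch term changes only by its own monodromy.
(14/17)*sqrt(1 - ρ/(5/9)): winding +1 is odd, the square root flips sign, contributing -2*(14/17)*sqrt(1 - (-13/14)/(5/9)) = -2*(14/17)*sqrt(187/70) = -(2/85)*sqrt(13090).
(4)*log(1 - ρ/(1)): winding 0 around 1, so this term returns to its principal value, contribution 0.
Summing the contributions at ρ = -13/14 gives -(2/85)*sqrt(13090).


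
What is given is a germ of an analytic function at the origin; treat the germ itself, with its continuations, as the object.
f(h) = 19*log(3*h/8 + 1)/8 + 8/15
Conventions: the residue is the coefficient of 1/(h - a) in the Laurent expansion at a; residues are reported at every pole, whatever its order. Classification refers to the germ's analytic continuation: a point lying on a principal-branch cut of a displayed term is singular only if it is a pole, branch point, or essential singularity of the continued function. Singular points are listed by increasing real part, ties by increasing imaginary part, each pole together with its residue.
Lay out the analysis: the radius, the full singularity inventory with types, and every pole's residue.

Radius of convergence at 0: 8/3.
At -8/3: a logarithmic branch point.

Branch term (19/8)*log(1 - h/(-8/3)): its argument vanishes at h = -8/3, a logarithmic branch point, modulus 8/3.
The radius of convergence is the smallest modulus among the singular points: 8/3.


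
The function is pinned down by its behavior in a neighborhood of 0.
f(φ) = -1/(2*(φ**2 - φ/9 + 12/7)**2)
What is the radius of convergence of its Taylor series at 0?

The radius of convergence is (2/7)*sqrt(21).

Denominator factor (φ**2 - φ/9 + 12/7)^2: discriminant -3881/567, complex-conjugate roots (1/18) + ((1/126)*sqrt(27167))*i and (1/18) - ((1/126)*sqrt(27167))*i; poles of order 2, moduli (2/7)*sqrt(21) and (2/7)*sqrt(21).
The radius of convergence is the smallest modulus among the singular points: (2/7)*sqrt(21).


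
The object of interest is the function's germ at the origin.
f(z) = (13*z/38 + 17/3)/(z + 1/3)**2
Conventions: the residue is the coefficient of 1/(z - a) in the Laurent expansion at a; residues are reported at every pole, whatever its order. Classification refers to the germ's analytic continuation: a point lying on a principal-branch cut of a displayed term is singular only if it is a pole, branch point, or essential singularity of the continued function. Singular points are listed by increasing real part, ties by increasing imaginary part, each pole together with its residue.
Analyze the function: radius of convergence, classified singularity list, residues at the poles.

Denominator factor (z + 1/3)^2: pole of order 2 at -1/3, modulus 1/3.
The radius of convergence is the smallest modulus among the singular points: 1/3.
At the order-2 pole -1/3 set g(z) = (z - (-1/3))^2*f(z) = 13*z/38 + 17/3.
Order-2 pole: residue = g'(a); g'(-1/3) = 13/38, so the residue is 13/38.

Radius of convergence at 0: 1/3.
At -1/3: a pole of order 2; residue 13/38.


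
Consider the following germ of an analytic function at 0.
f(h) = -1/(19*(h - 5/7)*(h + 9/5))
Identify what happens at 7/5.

Denominator factors: h - 5/7 = 24/35 at h = 7/5; h + 9/5 = 16/5 at h = 7/5 — none vanishes.
So the germ continues analytically to 7/5.

The point is a regular point.


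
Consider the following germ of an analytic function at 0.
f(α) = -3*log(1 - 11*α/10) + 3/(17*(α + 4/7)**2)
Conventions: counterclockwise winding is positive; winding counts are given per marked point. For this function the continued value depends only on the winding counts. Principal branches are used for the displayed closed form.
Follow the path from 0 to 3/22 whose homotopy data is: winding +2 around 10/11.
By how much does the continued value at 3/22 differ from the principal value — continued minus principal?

Continued minus principal equals -(12)*pi*i.

The rational part is single-valued and drops out of the difference; each branch term changes only by its own monodromy.
(-3)*log(1 - α/(10/11)): each positive loop around 10/11 adds 2*pi*i to the log, so winding +2 contributes (-3)*(2)*2*pi*i = -(12)*pi*i.
Summing the contributions at α = 3/22 gives -(12)*pi*i.


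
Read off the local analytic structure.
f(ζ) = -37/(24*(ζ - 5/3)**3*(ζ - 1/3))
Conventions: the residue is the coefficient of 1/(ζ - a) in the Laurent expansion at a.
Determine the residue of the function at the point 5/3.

The residue is -333/512.

At the order-3 pole 5/3 set g(ζ) = (ζ - (5/3))^3*f(ζ) = -37/(24*(ζ - 1/3)).
Order-3 pole: residue = g''(a)/2; g''(5/3) = -333/256, so the residue is -333/512.


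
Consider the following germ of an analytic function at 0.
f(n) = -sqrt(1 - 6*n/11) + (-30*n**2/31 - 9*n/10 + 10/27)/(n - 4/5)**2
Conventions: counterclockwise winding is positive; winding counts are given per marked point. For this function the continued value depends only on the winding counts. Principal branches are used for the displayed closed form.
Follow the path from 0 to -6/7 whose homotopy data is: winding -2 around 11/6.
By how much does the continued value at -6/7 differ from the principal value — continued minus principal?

The rational part is single-valued and drops out of the difference; each branch term changes only by its own monodromy.
(-1)*sqrt(1 - n/(11/6)): winding -2 is even, the square root returns to the same sheet, contribution 0.
Summing the contributions at n = -6/7 gives 0.

Continued minus principal equals 0.


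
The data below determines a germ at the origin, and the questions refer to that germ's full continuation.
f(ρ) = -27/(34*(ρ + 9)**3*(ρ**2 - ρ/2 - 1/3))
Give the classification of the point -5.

Denominator factors: ρ + 9 = 4 at ρ = -5; ρ**2 - ρ/2 - 1/3 = 163/6 at ρ = -5 — none vanishes.
So the germ continues analytically to -5.

The point is a regular point.


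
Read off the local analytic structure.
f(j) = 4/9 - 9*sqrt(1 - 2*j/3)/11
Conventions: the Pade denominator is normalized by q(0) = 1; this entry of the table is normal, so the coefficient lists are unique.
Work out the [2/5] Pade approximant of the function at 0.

Taylor coefficients needed (expand at 0): a_0 = -37/99, a_1 = 3/11, a_2 = 1/22, a_3 = 1/66, a_4 = 5/792, a_5 = 7/2376, a_6 = 7/4752, a_7 = 1/1296.
Write the denominator as Q(j) = 1 + q1*j + q2*j^2 + q3*j^3 + q4*j^4 + q5*j^5. Requiring Q*f - P = O(j^8) with deg P <= 2 kills the coefficients of j^3..j^7 in Q*f:
  j^3: a_3 + q1*a_2 + q2*a_1 + q3*a_0 = 0, i.e. 1/66 + (1/22)*q1 + (3/11)*q2 + (-37/99)*q3 = 0.
  j^4: a_4 + q1*a_3 + q2*a_2 + q3*a_1 + q4*a_0 = 0, i.e. 5/792 + (1/66)*q1 + (1/22)*q2 + (3/11)*q3 + (-37/99)*q4 = 0.
  j^5: a_5 + q1*a_4 + q2*a_3 + q3*a_2 + q4*a_1 + q5*a_0 = 0, i.e. 7/2376 + (5/792)*q1 + (1/66)*q2 + (1/22)*q3 + (3/11)*q4 + (-37/99)*q5 = 0.
  j^6: a_6 + q1*a_5 + q2*a_4 + q3*a_3 + q4*a_2 + q5*a_1 = 0, i.e. 7/4752 + (7/2376)*q1 + (5/792)*q2 + (1/66)*q3 + (1/22)*q4 + (3/11)*q5 = 0.
  j^7: a_7 + q1*a_6 + q2*a_5 + q3*a_4 + q4*a_3 + q5*a_2 = 0, i.e. 1/1296 + (7/4752)*q1 + (7/2376)*q2 + (5/792)*q3 + (1/66)*q4 + (1/22)*q5 = 0.
Solving this linear system: q1 = -32257257/46814551, q2 = 9309725/140443653, q3 = 239235/46814551, q4 = 280463/374516408, q5 = 111205/1123549224.
The numerator is Q*f truncated at degree 2: P0 = a_0 = -37/99; P1 = a_1 + q1*a_0 = 74470042/140443653; P2 = a_2 + q1*a_1 + q2*a_0 = -422782037/2527985754.

The Pade approximant has numerator coefficients [-37/99, 74470042/140443653, -422782037/2527985754]; denominator coefficients [1, -32257257/46814551, 9309725/140443653, 239235/46814551, 280463/374516408, 111205/1123549224].


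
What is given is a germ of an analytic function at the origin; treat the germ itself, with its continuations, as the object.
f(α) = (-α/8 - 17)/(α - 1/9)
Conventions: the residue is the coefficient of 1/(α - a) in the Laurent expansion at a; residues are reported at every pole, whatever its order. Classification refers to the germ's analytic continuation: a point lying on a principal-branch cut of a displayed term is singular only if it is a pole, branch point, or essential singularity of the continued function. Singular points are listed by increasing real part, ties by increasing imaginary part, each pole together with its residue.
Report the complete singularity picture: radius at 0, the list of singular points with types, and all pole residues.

Denominator factor (α - 1/9): pole of order 1 at 1/9, modulus 1/9.
The radius of convergence is the smallest modulus among the singular points: 1/9.
At the order-1 pole 1/9 set g(α) = (α - (1/9))*f(α) = -α/8 - 17.
Simple pole: residue = g(a) at a = 1/9, which is -1225/72.

Radius of convergence at 0: 1/9.
At 1/9: a pole of order 1; residue -1225/72.


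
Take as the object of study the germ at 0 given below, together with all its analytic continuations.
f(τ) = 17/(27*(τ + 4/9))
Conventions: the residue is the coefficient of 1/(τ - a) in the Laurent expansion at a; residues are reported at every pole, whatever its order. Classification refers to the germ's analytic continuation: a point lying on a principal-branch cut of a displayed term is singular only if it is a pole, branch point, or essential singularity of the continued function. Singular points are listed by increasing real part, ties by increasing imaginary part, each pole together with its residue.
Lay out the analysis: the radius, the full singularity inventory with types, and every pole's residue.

Radius of convergence at 0: 4/9.
At -4/9: a pole of order 1; residue 17/27.

Denominator factor (τ + 4/9): pole of order 1 at -4/9, modulus 4/9.
The radius of convergence is the smallest modulus among the singular points: 4/9.
At the order-1 pole -4/9 set g(τ) = (τ - (-4/9))*f(τ) = 17/27.
Simple pole: residue = g(a) at a = -4/9, which is 17/27.


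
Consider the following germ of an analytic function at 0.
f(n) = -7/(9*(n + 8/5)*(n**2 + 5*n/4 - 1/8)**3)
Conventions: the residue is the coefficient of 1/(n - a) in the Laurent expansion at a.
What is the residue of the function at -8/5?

At the order-1 pole -8/5 set g(n) = (n - (-8/5))*f(n) = -7/(9*(n**2 + 5*n/4 - 1/8)**3).
Simple pole: residue = g(a) at a = -8/5, which is -56000000/5926527.

The residue is -56000000/5926527.


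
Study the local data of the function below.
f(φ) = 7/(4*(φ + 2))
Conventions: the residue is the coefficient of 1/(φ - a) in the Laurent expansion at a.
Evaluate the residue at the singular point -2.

At the order-1 pole -2 set g(φ) = (φ - (-2))*f(φ) = 7/4.
Simple pole: residue = g(a) at a = -2, which is 7/4.

The residue is 7/4.


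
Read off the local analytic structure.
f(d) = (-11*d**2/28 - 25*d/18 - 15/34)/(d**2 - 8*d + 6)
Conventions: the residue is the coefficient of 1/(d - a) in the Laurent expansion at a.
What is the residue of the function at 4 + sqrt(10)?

The factor d**2 - 8*d + 6 splits as (d - a)(d - a') with a = 4 + sqrt(10), a' = 4 - sqrt(10). At the order-1 pole a set g(d) = (d - a)*f(d) = [-11*d**2/28 - 25*d/18 - 15/34] / (d - a').
Simple pole: residue = g(a) at a = 4 + sqrt(10), which is -571/252 - (8681/10710)*sqrt(10).

The residue is -571/252 - (8681/10710)*sqrt(10).


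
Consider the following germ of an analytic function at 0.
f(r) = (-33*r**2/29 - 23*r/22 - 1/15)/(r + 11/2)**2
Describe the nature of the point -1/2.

The point is a regular point.

Denominator factors: r + 11/2 = 5 at r = -1/2 — none vanishes.
So the germ continues analytically to -1/2.


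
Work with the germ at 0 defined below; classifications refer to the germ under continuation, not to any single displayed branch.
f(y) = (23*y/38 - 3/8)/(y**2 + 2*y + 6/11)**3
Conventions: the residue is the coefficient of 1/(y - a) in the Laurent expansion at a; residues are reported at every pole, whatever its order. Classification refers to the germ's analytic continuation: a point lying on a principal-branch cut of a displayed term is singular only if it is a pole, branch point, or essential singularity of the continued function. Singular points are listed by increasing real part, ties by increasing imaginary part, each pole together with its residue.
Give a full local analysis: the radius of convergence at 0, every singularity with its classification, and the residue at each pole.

Radius of convergence at 0: 1 - (1/11)*sqrt(55).
At -1 - (1/11)*sqrt(55): a pole of order 3; residue (54087/304000)*sqrt(55).
At -1 + (1/11)*sqrt(55): a pole of order 3; residue -(54087/304000)*sqrt(55).

Denominator factor (y**2 + 2*y + 6/11)^3: discriminant 20/11, real irrational roots -1 + (1/11)*sqrt(55) and -1 - (1/11)*sqrt(55); poles of order 3, moduli 1 - (1/11)*sqrt(55) and 1 + (1/11)*sqrt(55).
The radius of convergence is the smallest modulus among the singular points: 1 - (1/11)*sqrt(55).
The factor y**2 + 2*y + 6/11 splits as (y - a)(y - a') with a = -1 - (1/11)*sqrt(55), a' = -1 + (1/11)*sqrt(55). At the order-3 pole a set g(y) = (y - a)^3*f(y) = [23*y/38 - 3/8] / (y - a')^3.
Order-3 pole: residue = g''(a)/2; g''(-1 - (1/11)*sqrt(55)) = (54087/152000)*sqrt(55), so the residue is (54087/304000)*sqrt(55).
The factor y**2 + 2*y + 6/11 splits as (y - a)(y - a') with a = -1 + (1/11)*sqrt(55), a' = -1 - (1/11)*sqrt(55). At the order-3 pole a set g(y) = (y - a)^3*f(y) = [23*y/38 - 3/8] / (y - a')^3.
Order-3 pole: residue = g''(a)/2; g''(-1 + (1/11)*sqrt(55)) = -(54087/152000)*sqrt(55), so the residue is -(54087/304000)*sqrt(55).
List the singular points by increasing real part (a conjugate pair: the negative imaginary part first).


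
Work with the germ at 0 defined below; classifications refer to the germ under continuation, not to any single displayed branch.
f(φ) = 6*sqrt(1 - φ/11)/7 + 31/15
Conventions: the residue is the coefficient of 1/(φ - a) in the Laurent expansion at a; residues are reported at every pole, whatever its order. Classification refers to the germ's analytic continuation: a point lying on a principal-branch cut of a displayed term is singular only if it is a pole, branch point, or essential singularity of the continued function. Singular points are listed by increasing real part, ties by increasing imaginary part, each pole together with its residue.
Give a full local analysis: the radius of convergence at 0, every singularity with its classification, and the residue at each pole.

Radius of convergence at 0: 11.
At 11: an algebraic (square-root) branch point.

Branch term (6/7)*sqrt(1 - φ/(11)): its argument vanishes at φ = 11, a square-root branch point, modulus 11.
The radius of convergence is the smallest modulus among the singular points: 11.


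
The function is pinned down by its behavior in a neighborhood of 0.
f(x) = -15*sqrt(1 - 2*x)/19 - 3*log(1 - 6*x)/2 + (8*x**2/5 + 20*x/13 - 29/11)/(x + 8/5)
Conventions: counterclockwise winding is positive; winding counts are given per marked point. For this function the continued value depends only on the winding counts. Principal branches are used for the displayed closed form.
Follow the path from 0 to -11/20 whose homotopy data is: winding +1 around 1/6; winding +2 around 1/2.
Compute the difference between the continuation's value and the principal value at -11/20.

The rational part is single-valued and drops out of the difference; each branch term changes only by its own monodromy.
(-15/19)*sqrt(1 - x/(1/2)): winding +2 is even, the square root returns to the same sheet, contribution 0.
(-3/2)*log(1 - x/(1/6)): each positive loop around 1/6 adds 2*pi*i to the log, so winding +1 contributes (-3/2)*(1)*2*pi*i = -(3)*pi*i.
Summing the contributions at x = -11/20 gives -(3)*pi*i.

Continued minus principal equals -(3)*pi*i.


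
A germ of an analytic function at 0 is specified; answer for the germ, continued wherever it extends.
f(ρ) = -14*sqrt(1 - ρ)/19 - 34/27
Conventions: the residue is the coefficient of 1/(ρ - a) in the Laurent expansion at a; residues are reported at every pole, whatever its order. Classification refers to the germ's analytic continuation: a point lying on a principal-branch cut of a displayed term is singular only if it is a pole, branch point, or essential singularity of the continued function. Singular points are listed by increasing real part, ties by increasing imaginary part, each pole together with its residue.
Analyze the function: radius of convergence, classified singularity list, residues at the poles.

Radius of convergence at 0: 1.
At 1: an algebraic (square-root) branch point.

Branch term (-14/19)*sqrt(1 - ρ/(1)): its argument vanishes at ρ = 1, a square-root branch point, modulus 1.
The radius of convergence is the smallest modulus among the singular points: 1.


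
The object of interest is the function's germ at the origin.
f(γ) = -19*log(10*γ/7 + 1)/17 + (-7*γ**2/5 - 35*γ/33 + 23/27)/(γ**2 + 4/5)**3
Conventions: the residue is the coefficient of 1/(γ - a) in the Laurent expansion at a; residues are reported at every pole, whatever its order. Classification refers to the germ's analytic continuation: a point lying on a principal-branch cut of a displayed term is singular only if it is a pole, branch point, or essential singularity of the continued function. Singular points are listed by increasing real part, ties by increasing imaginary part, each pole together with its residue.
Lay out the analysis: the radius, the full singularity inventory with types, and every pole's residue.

Denominator factor (γ**2 + 4/5)^3: discriminant -16/5, complex-conjugate roots ((2/5)*sqrt(5))*i and -((2/5)*sqrt(5))*i; poles of order 3, moduli (2/5)*sqrt(5) and (2/5)*sqrt(5).
Branch term (-19/17)*log(1 - γ/(-7/10)): its argument vanishes at γ = -7/10, a logarithmic branch point, modulus 7/10.
The radius of convergence is the smallest modulus among the singular points: 7/10.
The branch term is analytic at -((2/5)*sqrt(5))*i and contributes nothing to the residue; only the rational part matters.
The factor γ**2 + 4/5 splits as (γ - a)(γ - a') with a = -((2/5)*sqrt(5))*i, a' = ((2/5)*sqrt(5))*i. At the order-3 pole a set g(γ) = (γ - a)^3*(rational part) = [-7*γ**2/5 - 35*γ/33 + 23/27] / (γ - a')^3.
Order-3 pole: residue = g''(a)/2; g''(-((2/5)*sqrt(5))*i) = ((323/2304)*sqrt(5))*i, so the residue is ((323/4608)*sqrt(5))*i.
The branch term is analytic at ((2/5)*sqrt(5))*i and contributes nothing to the residue; only the rational part matters.
The factor γ**2 + 4/5 splits as (γ - a)(γ - a') with a = ((2/5)*sqrt(5))*i, a' = -((2/5)*sqrt(5))*i. At the order-3 pole a set g(γ) = (γ - a)^3*(rational part) = [-7*γ**2/5 - 35*γ/33 + 23/27] / (γ - a')^3.
Order-3 pole: residue = g''(a)/2; g''(((2/5)*sqrt(5))*i) = -((323/2304)*sqrt(5))*i, so the residue is -((323/4608)*sqrt(5))*i.
List the singular points by increasing real part (a conjugate pair: the negative imaginary part first).

Radius of convergence at 0: 7/10.
At -7/10: a logarithmic branch point.
At -((2/5)*sqrt(5))*i: a pole of order 3; residue ((323/4608)*sqrt(5))*i.
At ((2/5)*sqrt(5))*i: a pole of order 3; residue -((323/4608)*sqrt(5))*i.


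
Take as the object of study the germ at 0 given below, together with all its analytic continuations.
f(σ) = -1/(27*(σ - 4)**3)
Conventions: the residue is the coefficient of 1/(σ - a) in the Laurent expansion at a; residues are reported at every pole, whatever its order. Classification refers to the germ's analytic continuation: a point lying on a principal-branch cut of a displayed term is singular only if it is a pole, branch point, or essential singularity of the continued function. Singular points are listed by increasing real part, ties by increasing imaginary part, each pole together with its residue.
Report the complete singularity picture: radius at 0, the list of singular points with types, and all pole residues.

Denominator factor (σ - 4)^3: pole of order 3 at 4, modulus 4.
The radius of convergence is the smallest modulus among the singular points: 4.
At the order-3 pole 4 set g(σ) = (σ - (4))^3*f(σ) = -1/27.
Order-3 pole: residue = g''(a)/2; g''(4) = 0, so the residue is 0.

Radius of convergence at 0: 4.
At 4: a pole of order 3; residue 0.


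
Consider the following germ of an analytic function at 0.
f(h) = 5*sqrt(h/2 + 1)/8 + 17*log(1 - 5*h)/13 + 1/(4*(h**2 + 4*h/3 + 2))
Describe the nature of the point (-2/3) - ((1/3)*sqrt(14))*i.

The point is a pole of order 1.

The denominator factor h**2 + 4*h/3 + 2 vanishes at (-2/3) - ((1/3)*sqrt(14))*i and appears to the power 1; the numerator there equals 1/4, nonzero, and no other factor vanishes.
The branch terms are analytic at this point.
Hence a pole whose order is the multiplicity, 1.


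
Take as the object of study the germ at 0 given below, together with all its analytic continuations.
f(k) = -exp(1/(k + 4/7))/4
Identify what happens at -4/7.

The exponent 1/(k - (-4/7)) has a pole at -4/7, so exp(1/(k - (-4/7))) takes every nonzero value near it: an essential singularity (not a pole of any order).

The point is an essential singularity.


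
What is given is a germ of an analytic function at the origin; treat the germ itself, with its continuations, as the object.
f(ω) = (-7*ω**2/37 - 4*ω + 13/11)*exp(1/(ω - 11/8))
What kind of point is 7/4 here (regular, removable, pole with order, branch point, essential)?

The point is a regular point.

There is no denominator, hence no pole anywhere.
The essential point of exp(1/(ω - (11/8))) is 11/8, not 7/4.
So the germ continues analytically to 7/4.


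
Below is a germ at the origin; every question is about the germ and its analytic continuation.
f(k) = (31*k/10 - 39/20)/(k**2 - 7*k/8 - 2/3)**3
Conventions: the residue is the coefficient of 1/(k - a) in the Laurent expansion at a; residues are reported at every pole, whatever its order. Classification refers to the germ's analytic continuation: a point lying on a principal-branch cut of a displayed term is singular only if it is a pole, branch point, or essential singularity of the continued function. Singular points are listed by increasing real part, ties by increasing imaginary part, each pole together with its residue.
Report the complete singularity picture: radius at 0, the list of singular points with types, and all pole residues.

Radius of convergence at 0: -7/16 + (1/48)*sqrt(1977).
At 7/16 - (1/48)*sqrt(1977): a pole of order 3; residue (1050624/286191179)*sqrt(1977).
At 7/16 + (1/48)*sqrt(1977): a pole of order 3; residue -(1050624/286191179)*sqrt(1977).

Denominator factor (k**2 - 7*k/8 - 2/3)^3: discriminant 659/192, real irrational roots 7/16 + (1/48)*sqrt(1977) and 7/16 - (1/48)*sqrt(1977); poles of order 3, moduli 7/16 + (1/48)*sqrt(1977) and -7/16 + (1/48)*sqrt(1977).
The radius of convergence is the smallest modulus among the singular points: -7/16 + (1/48)*sqrt(1977).
The factor k**2 - 7*k/8 - 2/3 splits as (k - a)(k - a') with a = 7/16 - (1/48)*sqrt(1977), a' = 7/16 + (1/48)*sqrt(1977). At the order-3 pole a set g(k) = (k - a)^3*f(k) = [31*k/10 - 39/20] / (k - a')^3.
Order-3 pole: residue = g''(a)/2; g''(7/16 - (1/48)*sqrt(1977)) = (2101248/286191179)*sqrt(1977), so the residue is (1050624/286191179)*sqrt(1977).
The factor k**2 - 7*k/8 - 2/3 splits as (k - a)(k - a') with a = 7/16 + (1/48)*sqrt(1977), a' = 7/16 - (1/48)*sqrt(1977). At the order-3 pole a set g(k) = (k - a)^3*f(k) = [31*k/10 - 39/20] / (k - a')^3.
Order-3 pole: residue = g''(a)/2; g''(7/16 + (1/48)*sqrt(1977)) = -(2101248/286191179)*sqrt(1977), so the residue is -(1050624/286191179)*sqrt(1977).
List the singular points by increasing real part (a conjugate pair: the negative imaginary part first).


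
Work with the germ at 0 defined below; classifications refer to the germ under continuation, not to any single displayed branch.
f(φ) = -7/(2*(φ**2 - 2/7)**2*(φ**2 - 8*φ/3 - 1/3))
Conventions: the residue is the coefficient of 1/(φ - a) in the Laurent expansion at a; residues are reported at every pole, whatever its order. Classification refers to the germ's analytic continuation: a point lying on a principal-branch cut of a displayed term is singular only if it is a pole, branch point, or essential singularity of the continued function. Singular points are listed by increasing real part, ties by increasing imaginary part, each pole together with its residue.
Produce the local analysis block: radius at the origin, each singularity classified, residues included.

Denominator factor (φ**2 - 8*φ/3 - 1/3): discriminant 76/9, real irrational roots 4/3 + (1/3)*sqrt(19) and 4/3 - (1/3)*sqrt(19); poles of order 1, moduli 4/3 + (1/3)*sqrt(19) and -4/3 + (1/3)*sqrt(19).
Denominator factor (φ**2 - 2/7)^2: discriminant 8/7, real irrational roots (1/7)*sqrt(14) and -(1/7)*sqrt(14); poles of order 2, moduli (1/7)*sqrt(14) and (1/7)*sqrt(14).
The radius of convergence is the smallest modulus among the singular points: -4/3 + (1/3)*sqrt(19).
The factor φ**2 - 2/7 splits as (φ - a)(φ - a') with a = -(1/7)*sqrt(14), a' = (1/7)*sqrt(14). At the order-2 pole a set g(φ) = (φ - a)^2*f(φ) = [-7/(2*(φ**2 - 8*φ/3 - 1/3))] / (φ - a')^2.
Order-2 pole: residue = g'(a); g'(-(1/7)*sqrt(14)) = -6540324/801025 - (13841079/25632800)*sqrt(14), so the residue is -6540324/801025 - (13841079/25632800)*sqrt(14).
The factor φ**2 - 8*φ/3 - 1/3 splits as (φ - a)(φ - a') with a = 4/3 - (1/3)*sqrt(19), a' = 4/3 + (1/3)*sqrt(19). At the order-1 pole a set g(φ) = (φ - a)*f(φ) = [-7/(2*(φ**2 - 2/7)**2)] / (φ - a').
Simple pole: residue = g(a) at a = 4/3 - (1/3)*sqrt(19), which is 6540324/801025 + (114335277/60877900)*sqrt(19).
The factor φ**2 - 2/7 splits as (φ - a)(φ - a') with a = (1/7)*sqrt(14), a' = -(1/7)*sqrt(14). At the order-2 pole a set g(φ) = (φ - a)^2*f(φ) = [-7/(2*(φ**2 - 8*φ/3 - 1/3))] / (φ - a')^2.
Order-2 pole: residue = g'(a); g'((1/7)*sqrt(14)) = -6540324/801025 + (13841079/25632800)*sqrt(14), so the residue is -6540324/801025 + (13841079/25632800)*sqrt(14).
The factor φ**2 - 8*φ/3 - 1/3 splits as (φ - a)(φ - a') with a = 4/3 + (1/3)*sqrt(19), a' = 4/3 - (1/3)*sqrt(19). At the order-1 pole a set g(φ) = (φ - a)*f(φ) = [-7/(2*(φ**2 - 2/7)**2)] / (φ - a').
Simple pole: residue = g(a) at a = 4/3 + (1/3)*sqrt(19), which is 6540324/801025 - (114335277/60877900)*sqrt(19).
List the singular points by increasing real part (a conjugate pair: the negative imaginary part first).

Radius of convergence at 0: -4/3 + (1/3)*sqrt(19).
At -(1/7)*sqrt(14): a pole of order 2; residue -6540324/801025 - (13841079/25632800)*sqrt(14).
At 4/3 - (1/3)*sqrt(19): a pole of order 1; residue 6540324/801025 + (114335277/60877900)*sqrt(19).
At (1/7)*sqrt(14): a pole of order 2; residue -6540324/801025 + (13841079/25632800)*sqrt(14).
At 4/3 + (1/3)*sqrt(19): a pole of order 1; residue 6540324/801025 - (114335277/60877900)*sqrt(19).


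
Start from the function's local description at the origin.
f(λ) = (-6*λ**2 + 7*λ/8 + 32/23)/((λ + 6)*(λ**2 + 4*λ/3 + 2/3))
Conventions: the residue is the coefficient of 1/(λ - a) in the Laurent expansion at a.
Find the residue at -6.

At the order-1 pole -6 set g(λ) = (λ - (-6))*f(λ) = (-6*λ**2 + 7*λ/8 + 32/23)/(λ**2 + 4*λ/3 + 2/3).
Simple pole: residue = g(a) at a = -6, which is -60681/7912.

The residue is -60681/7912.
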